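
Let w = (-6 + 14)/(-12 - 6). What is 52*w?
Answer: -208/9 ≈ -23.111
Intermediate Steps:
w = -4/9 (w = 8/(-18) = 8*(-1/18) = -4/9 ≈ -0.44444)
52*w = 52*(-4/9) = -208/9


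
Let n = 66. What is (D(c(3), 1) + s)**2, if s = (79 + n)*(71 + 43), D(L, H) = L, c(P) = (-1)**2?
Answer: 273273961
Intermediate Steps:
c(P) = 1
s = 16530 (s = (79 + 66)*(71 + 43) = 145*114 = 16530)
(D(c(3), 1) + s)**2 = (1 + 16530)**2 = 16531**2 = 273273961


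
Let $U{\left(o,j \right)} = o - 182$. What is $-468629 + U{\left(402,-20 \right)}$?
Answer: $-468409$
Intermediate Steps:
$U{\left(o,j \right)} = -182 + o$ ($U{\left(o,j \right)} = o - 182 = -182 + o$)
$-468629 + U{\left(402,-20 \right)} = -468629 + \left(-182 + 402\right) = -468629 + 220 = -468409$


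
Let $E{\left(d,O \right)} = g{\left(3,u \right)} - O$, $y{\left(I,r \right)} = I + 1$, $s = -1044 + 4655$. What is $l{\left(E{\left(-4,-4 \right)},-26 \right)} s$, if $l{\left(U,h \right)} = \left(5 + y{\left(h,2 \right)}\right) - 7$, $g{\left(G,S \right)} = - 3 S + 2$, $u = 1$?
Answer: $-97497$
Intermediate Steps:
$s = 3611$
$g{\left(G,S \right)} = 2 - 3 S$
$y{\left(I,r \right)} = 1 + I$
$E{\left(d,O \right)} = -1 - O$ ($E{\left(d,O \right)} = \left(2 - 3\right) - O = -1 - O$)
$l{\left(U,h \right)} = -1 + h$ ($l{\left(U,h \right)} = \left(5 + \left(1 + h\right)\right) - 7 = \left(6 + h\right) - 7 = -1 + h$)
$l{\left(E{\left(-4,-4 \right)},-26 \right)} s = \left(-1 - 26\right) 3611 = \left(-27\right) 3611 = -97497$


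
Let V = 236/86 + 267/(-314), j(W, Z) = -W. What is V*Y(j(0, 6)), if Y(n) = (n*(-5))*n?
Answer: 0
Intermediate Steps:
Y(n) = -5*n² (Y(n) = (-5*n)*n = -5*n²)
V = 25571/13502 (V = 236*(1/86) + 267*(-1/314) = 118/43 - 267/314 = 25571/13502 ≈ 1.8939)
V*Y(j(0, 6)) = 25571*(-5*(-1*0)²)/13502 = 25571*(-5*0²)/13502 = 25571*(-5*0)/13502 = (25571/13502)*0 = 0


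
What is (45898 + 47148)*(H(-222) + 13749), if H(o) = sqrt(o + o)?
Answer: 1279289454 + 186092*I*sqrt(111) ≈ 1.2793e+9 + 1.9606e+6*I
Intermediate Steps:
H(o) = sqrt(2)*sqrt(o) (H(o) = sqrt(2*o) = sqrt(2)*sqrt(o))
(45898 + 47148)*(H(-222) + 13749) = (45898 + 47148)*(sqrt(2)*sqrt(-222) + 13749) = 93046*(sqrt(2)*(I*sqrt(222)) + 13749) = 93046*(2*I*sqrt(111) + 13749) = 93046*(13749 + 2*I*sqrt(111)) = 1279289454 + 186092*I*sqrt(111)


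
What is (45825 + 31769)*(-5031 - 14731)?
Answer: -1533412628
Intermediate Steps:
(45825 + 31769)*(-5031 - 14731) = 77594*(-19762) = -1533412628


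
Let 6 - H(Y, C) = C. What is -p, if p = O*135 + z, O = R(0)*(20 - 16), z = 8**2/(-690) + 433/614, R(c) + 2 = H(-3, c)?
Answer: -457682537/211830 ≈ -2160.6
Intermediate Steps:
H(Y, C) = 6 - C
R(c) = 4 - c (R(c) = -2 + (6 - c) = 4 - c)
z = 129737/211830 (z = 64*(-1/690) + 433*(1/614) = -32/345 + 433/614 = 129737/211830 ≈ 0.61246)
O = 16 (O = (4 - 1*0)*(20 - 16) = (4 + 0)*4 = 4*4 = 16)
p = 457682537/211830 (p = 16*135 + 129737/211830 = 2160 + 129737/211830 = 457682537/211830 ≈ 2160.6)
-p = -1*457682537/211830 = -457682537/211830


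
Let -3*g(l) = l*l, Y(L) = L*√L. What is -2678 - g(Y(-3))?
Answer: -2687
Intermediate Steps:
Y(L) = L^(3/2)
g(l) = -l²/3 (g(l) = -l*l/3 = -l²/3)
-2678 - g(Y(-3)) = -2678 - (-1)*((-3)^(3/2))²/3 = -2678 - (-1)*(-3*I*√3)²/3 = -2678 - (-1)*(-27)/3 = -2678 - 1*9 = -2678 - 9 = -2687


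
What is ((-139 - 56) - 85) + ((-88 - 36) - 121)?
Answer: -525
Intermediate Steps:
((-139 - 56) - 85) + ((-88 - 36) - 121) = (-195 - 85) + (-124 - 121) = -280 - 245 = -525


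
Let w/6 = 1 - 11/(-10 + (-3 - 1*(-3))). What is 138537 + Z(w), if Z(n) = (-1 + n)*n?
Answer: 3467079/25 ≈ 1.3868e+5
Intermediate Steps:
w = 63/5 (w = 6*(1 - 11/(-10 + (-3 - 1*(-3)))) = 6*(1 - 11/(-10 + (-3 + 3))) = 6*(1 - 11/(-10 + 0)) = 6*(1 - 11/(-10)) = 6*(1 - 11*(-⅒)) = 6*(1 + 11/10) = 6*(21/10) = 63/5 ≈ 12.600)
Z(n) = n*(-1 + n)
138537 + Z(w) = 138537 + 63*(-1 + 63/5)/5 = 138537 + (63/5)*(58/5) = 138537 + 3654/25 = 3467079/25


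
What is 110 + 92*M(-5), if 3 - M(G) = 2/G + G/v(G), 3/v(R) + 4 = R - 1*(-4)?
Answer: -5158/15 ≈ -343.87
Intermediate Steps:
v(R) = 3/R (v(R) = 3/(-4 + (R - 1*(-4))) = 3/(-4 + (R + 4)) = 3/(-4 + (4 + R)) = 3/R)
M(G) = 3 - 2/G - G²/3 (M(G) = 3 - (2/G + G/((3/G))) = 3 - (2/G + G*(G/3)) = 3 - (2/G + G²/3) = 3 + (-2/G - G²/3) = 3 - 2/G - G²/3)
110 + 92*M(-5) = 110 + 92*(3 - 2/(-5) - ⅓*(-5)²) = 110 + 92*(3 - 2*(-⅕) - ⅓*25) = 110 + 92*(3 + ⅖ - 25/3) = 110 + 92*(-74/15) = 110 - 6808/15 = -5158/15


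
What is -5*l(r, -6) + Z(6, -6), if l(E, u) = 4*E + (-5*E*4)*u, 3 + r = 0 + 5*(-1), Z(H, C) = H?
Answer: 4966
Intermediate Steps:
r = -8 (r = -3 + (0 + 5*(-1)) = -3 + (0 - 5) = -3 - 5 = -8)
l(E, u) = 4*E - 20*E*u (l(E, u) = 4*E + (-20*E)*u = 4*E - 20*E*u)
-5*l(r, -6) + Z(6, -6) = -20*(-8)*(1 - 5*(-6)) + 6 = -20*(-8)*(1 + 30) + 6 = -20*(-8)*31 + 6 = -5*(-992) + 6 = 4960 + 6 = 4966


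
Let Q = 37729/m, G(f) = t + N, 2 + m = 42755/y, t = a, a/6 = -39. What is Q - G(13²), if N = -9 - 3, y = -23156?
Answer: -851742242/89067 ≈ -9562.9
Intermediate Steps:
a = -234 (a = 6*(-39) = -234)
t = -234
m = -89067/23156 (m = -2 + 42755/(-23156) = -2 + 42755*(-1/23156) = -2 - 42755/23156 = -89067/23156 ≈ -3.8464)
N = -12
G(f) = -246 (G(f) = -234 - 12 = -246)
Q = -873652724/89067 (Q = 37729/(-89067/23156) = 37729*(-23156/89067) = -873652724/89067 ≈ -9808.9)
Q - G(13²) = -873652724/89067 - 1*(-246) = -873652724/89067 + 246 = -851742242/89067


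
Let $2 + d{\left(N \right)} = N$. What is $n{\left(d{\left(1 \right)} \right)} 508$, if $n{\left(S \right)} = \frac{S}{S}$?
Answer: $508$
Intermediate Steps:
$d{\left(N \right)} = -2 + N$
$n{\left(S \right)} = 1$
$n{\left(d{\left(1 \right)} \right)} 508 = 1 \cdot 508 = 508$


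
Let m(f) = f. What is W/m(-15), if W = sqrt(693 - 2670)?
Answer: -I*sqrt(1977)/15 ≈ -2.9642*I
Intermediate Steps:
W = I*sqrt(1977) (W = sqrt(-1977) = I*sqrt(1977) ≈ 44.463*I)
W/m(-15) = (I*sqrt(1977))/(-15) = (I*sqrt(1977))*(-1/15) = -I*sqrt(1977)/15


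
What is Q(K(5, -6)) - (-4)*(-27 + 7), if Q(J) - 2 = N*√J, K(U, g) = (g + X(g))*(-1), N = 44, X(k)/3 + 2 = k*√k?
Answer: -78 + 44*√(12 + 18*I*√6) ≈ 158.32 + 180.6*I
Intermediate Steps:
X(k) = -6 + 3*k^(3/2) (X(k) = -6 + 3*(k*√k) = -6 + 3*k^(3/2))
K(U, g) = 6 - g - 3*g^(3/2) (K(U, g) = (g + (-6 + 3*g^(3/2)))*(-1) = (-6 + g + 3*g^(3/2))*(-1) = 6 - g - 3*g^(3/2))
Q(J) = 2 + 44*√J
Q(K(5, -6)) - (-4)*(-27 + 7) = (2 + 44*√(6 - 1*(-6) - (-18)*I*√6)) - (-4)*(-27 + 7) = (2 + 44*√(6 + 6 - (-18)*I*√6)) - (-4)*(-20) = (2 + 44*√(6 + 6 + 18*I*√6)) - 1*80 = (2 + 44*√(12 + 18*I*√6)) - 80 = -78 + 44*√(12 + 18*I*√6)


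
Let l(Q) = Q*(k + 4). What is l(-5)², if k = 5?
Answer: 2025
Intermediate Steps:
l(Q) = 9*Q (l(Q) = Q*(5 + 4) = Q*9 = 9*Q)
l(-5)² = (9*(-5))² = (-45)² = 2025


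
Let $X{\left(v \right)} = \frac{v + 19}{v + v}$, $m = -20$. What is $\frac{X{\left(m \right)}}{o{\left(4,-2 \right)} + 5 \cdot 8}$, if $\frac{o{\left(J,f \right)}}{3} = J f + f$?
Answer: $\frac{1}{400} \approx 0.0025$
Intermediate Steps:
$o{\left(J,f \right)} = 3 f + 3 J f$ ($o{\left(J,f \right)} = 3 \left(J f + f\right) = 3 \left(f + J f\right) = 3 f + 3 J f$)
$X{\left(v \right)} = \frac{19 + v}{2 v}$
$\frac{X{\left(m \right)}}{o{\left(4,-2 \right)} + 5 \cdot 8} = \frac{\frac{1}{2} \frac{1}{-20} \left(19 - 20\right)}{3 \left(-2\right) \left(1 + 4\right) + 5 \cdot 8} = \frac{\frac{1}{2} \left(- \frac{1}{20}\right) \left(-1\right)}{3 \left(-2\right) 5 + 40} = \frac{1}{40 \left(-30 + 40\right)} = \frac{1}{40 \cdot 10} = \frac{1}{40} \cdot \frac{1}{10} = \frac{1}{400}$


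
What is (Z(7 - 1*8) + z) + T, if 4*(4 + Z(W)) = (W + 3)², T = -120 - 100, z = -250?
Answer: -473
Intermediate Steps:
T = -220
Z(W) = -4 + (3 + W)²/4 (Z(W) = -4 + (W + 3)²/4 = -4 + (3 + W)²/4)
(Z(7 - 1*8) + z) + T = ((-4 + (3 + (7 - 1*8))²/4) - 250) - 220 = ((-4 + (3 + (7 - 8))²/4) - 250) - 220 = ((-4 + (3 - 1)²/4) - 250) - 220 = ((-4 + (¼)*2²) - 250) - 220 = ((-4 + (¼)*4) - 250) - 220 = ((-4 + 1) - 250) - 220 = (-3 - 250) - 220 = -253 - 220 = -473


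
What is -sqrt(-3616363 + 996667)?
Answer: -4*I*sqrt(163731) ≈ -1618.5*I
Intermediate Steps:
-sqrt(-3616363 + 996667) = -sqrt(-2619696) = -4*I*sqrt(163731)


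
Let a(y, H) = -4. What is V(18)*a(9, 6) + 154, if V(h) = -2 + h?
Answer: 90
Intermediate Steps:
V(18)*a(9, 6) + 154 = (-2 + 18)*(-4) + 154 = 16*(-4) + 154 = -64 + 154 = 90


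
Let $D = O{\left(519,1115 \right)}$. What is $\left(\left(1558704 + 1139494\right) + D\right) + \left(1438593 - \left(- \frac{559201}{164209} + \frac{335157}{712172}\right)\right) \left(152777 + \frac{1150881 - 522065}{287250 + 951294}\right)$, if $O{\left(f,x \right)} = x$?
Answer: $\frac{994825470829212036006004939}{4526299763121366} \approx 2.1979 \cdot 10^{11}$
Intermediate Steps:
$D = 1115$
$\left(\left(1558704 + 1139494\right) + D\right) + \left(1438593 - \left(- \frac{559201}{164209} + \frac{335157}{712172}\right)\right) \left(152777 + \frac{1150881 - 522065}{287250 + 951294}\right) = \left(\left(1558704 + 1139494\right) + 1115\right) + \left(1438593 - \left(- \frac{559201}{164209} + \frac{335157}{712172}\right)\right) \left(152777 + \frac{1150881 - 522065}{287250 + 951294}\right) = \left(2698198 + 1115\right) + \left(1438593 - - \frac{343211498759}{116945051948}\right) \left(152777 + \frac{628816}{1238544}\right) = 2699313 + \left(1438593 + \left(- \frac{335157}{712172} + \frac{559201}{164209}\right)\right) \left(152777 + 628816 \cdot \frac{1}{1238544}\right) = 2699313 + \left(1438593 + \frac{343211498759}{116945051948}\right) \left(152777 + \frac{39301}{77409}\right) = 2699313 + \frac{168236676328527923}{116945051948} \cdot \frac{11826354094}{77409} = 2699313 + \frac{994813252929419545582183381}{4526299763121366} = \frac{994825470829212036006004939}{4526299763121366}$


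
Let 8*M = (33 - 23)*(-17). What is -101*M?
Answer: 8585/4 ≈ 2146.3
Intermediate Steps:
M = -85/4 (M = ((33 - 23)*(-17))/8 = (10*(-17))/8 = (1/8)*(-170) = -85/4 ≈ -21.250)
-101*M = -101*(-85/4) = 8585/4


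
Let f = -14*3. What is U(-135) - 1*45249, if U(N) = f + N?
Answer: -45426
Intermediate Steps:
f = -42
U(N) = -42 + N
U(-135) - 1*45249 = (-42 - 135) - 1*45249 = -177 - 45249 = -45426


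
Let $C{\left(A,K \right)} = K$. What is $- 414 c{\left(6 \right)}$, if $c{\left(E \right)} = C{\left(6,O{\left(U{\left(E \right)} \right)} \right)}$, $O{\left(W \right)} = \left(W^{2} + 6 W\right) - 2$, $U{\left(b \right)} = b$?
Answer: $-28980$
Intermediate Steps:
$O{\left(W \right)} = -2 + W^{2} + 6 W$
$c{\left(E \right)} = -2 + E^{2} + 6 E$
$- 414 c{\left(6 \right)} = - 414 \left(-2 + 6^{2} + 6 \cdot 6\right) = - 414 \left(-2 + 36 + 36\right) = \left(-414\right) 70 = -28980$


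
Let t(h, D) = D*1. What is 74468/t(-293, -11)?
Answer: -74468/11 ≈ -6769.8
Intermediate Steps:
t(h, D) = D
74468/t(-293, -11) = 74468/(-11) = 74468*(-1/11) = -74468/11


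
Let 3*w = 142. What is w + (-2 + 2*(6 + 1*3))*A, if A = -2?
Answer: 46/3 ≈ 15.333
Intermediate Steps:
w = 142/3 (w = (⅓)*142 = 142/3 ≈ 47.333)
w + (-2 + 2*(6 + 1*3))*A = 142/3 + (-2 + 2*(6 + 1*3))*(-2) = 142/3 + (-2 + 2*(6 + 3))*(-2) = 142/3 + (-2 + 2*9)*(-2) = 142/3 + (-2 + 18)*(-2) = 142/3 + 16*(-2) = 142/3 - 32 = 46/3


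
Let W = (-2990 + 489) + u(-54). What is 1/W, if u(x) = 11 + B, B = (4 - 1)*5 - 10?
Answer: -1/2485 ≈ -0.00040241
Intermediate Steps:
B = 5 (B = 3*5 - 10 = 15 - 10 = 5)
u(x) = 16 (u(x) = 11 + 5 = 16)
W = -2485 (W = (-2990 + 489) + 16 = -2501 + 16 = -2485)
1/W = 1/(-2485) = -1/2485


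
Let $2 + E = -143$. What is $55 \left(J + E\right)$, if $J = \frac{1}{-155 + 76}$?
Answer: $- \frac{630080}{79} \approx -7975.7$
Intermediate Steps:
$E = -145$ ($E = -2 - 143 = -145$)
$J = - \frac{1}{79}$ ($J = \frac{1}{-79} = - \frac{1}{79} \approx -0.012658$)
$55 \left(J + E\right) = 55 \left(- \frac{1}{79} - 145\right) = 55 \left(- \frac{11456}{79}\right) = - \frac{630080}{79}$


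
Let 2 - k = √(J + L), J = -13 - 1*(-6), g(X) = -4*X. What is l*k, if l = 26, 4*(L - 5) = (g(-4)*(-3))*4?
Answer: 52 - 130*I*√2 ≈ 52.0 - 183.85*I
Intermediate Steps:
L = -43 (L = 5 + ((-4*(-4)*(-3))*4)/4 = 5 + ((16*(-3))*4)/4 = 5 + (-48*4)/4 = 5 + (¼)*(-192) = 5 - 48 = -43)
J = -7 (J = -13 + 6 = -7)
k = 2 - 5*I*√2 (k = 2 - √(-7 - 43) = 2 - √(-50) = 2 - 5*I*√2 ≈ 2.0 - 7.0711*I)
l*k = 26*(2 - 5*I*√2) = 52 - 130*I*√2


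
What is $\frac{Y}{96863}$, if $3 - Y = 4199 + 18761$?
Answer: $- \frac{22957}{96863} \approx -0.237$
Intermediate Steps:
$Y = -22957$ ($Y = 3 - \left(4199 + 18761\right) = 3 - 22960 = -22957$)
$\frac{Y}{96863} = - \frac{22957}{96863}$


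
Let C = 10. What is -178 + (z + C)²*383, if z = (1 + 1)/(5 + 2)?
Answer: 1976750/49 ≈ 40342.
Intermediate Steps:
z = 2/7 ≈ 0.28571
-178 + (z + C)²*383 = -178 + (2/7 + 10)²*383 = -178 + (72/7)²*383 = -178 + (5184/49)*383 = -178 + 1985472/49 = 1976750/49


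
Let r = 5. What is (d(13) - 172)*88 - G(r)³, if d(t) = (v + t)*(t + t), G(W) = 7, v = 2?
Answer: 18841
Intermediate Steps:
d(t) = 2*t*(2 + t) (d(t) = (2 + t)*(t + t) = (2 + t)*(2*t) = 2*t*(2 + t))
(d(13) - 172)*88 - G(r)³ = (2*13*(2 + 13) - 172)*88 - 1*7³ = (2*13*15 - 172)*88 - 1*343 = (390 - 172)*88 - 343 = 218*88 - 343 = 19184 - 343 = 18841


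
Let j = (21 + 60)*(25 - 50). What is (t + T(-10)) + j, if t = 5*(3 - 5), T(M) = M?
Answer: -2045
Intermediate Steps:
j = -2025 (j = 81*(-25) = -2025)
t = -10 (t = 5*(-2) = -10)
(t + T(-10)) + j = (-10 - 10) - 2025 = -20 - 2025 = -2045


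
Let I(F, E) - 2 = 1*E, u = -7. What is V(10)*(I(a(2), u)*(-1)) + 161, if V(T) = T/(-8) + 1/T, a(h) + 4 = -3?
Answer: 621/4 ≈ 155.25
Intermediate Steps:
a(h) = -7 (a(h) = -4 - 3 = -7)
V(T) = 1/T - T/8 (V(T) = T*(-1/8) + 1/T = -T/8 + 1/T = 1/T - T/8)
I(F, E) = 2 + E (I(F, E) = 2 + 1*E = 2 + E)
V(10)*(I(a(2), u)*(-1)) + 161 = (1/10 - 1/8*10)*((2 - 7)*(-1)) + 161 = (1/10 - 5/4)*(-5*(-1)) + 161 = -23/20*5 + 161 = -23/4 + 161 = 621/4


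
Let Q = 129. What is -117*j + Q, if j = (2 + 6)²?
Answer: -7359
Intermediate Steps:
j = 64 (j = 8² = 64)
-117*j + Q = -117*64 + 129 = -7488 + 129 = -7359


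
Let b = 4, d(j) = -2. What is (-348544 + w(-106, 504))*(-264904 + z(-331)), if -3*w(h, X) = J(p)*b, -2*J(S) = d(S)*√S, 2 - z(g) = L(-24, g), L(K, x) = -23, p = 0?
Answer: 92321986176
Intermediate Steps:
z(g) = 25 (z(g) = 2 - 1*(-23) = 2 + 23 = 25)
J(S) = √S (J(S) = -(-1)*√S = √S)
w(h, X) = 0 (w(h, X) = -√0*4/3 = -0*4 = -⅓*0 = 0)
(-348544 + w(-106, 504))*(-264904 + z(-331)) = (-348544 + 0)*(-264904 + 25) = -348544*(-264879) = 92321986176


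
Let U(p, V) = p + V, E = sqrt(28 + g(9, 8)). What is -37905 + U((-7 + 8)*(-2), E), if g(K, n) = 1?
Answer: -37907 + sqrt(29) ≈ -37902.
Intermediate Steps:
E = sqrt(29) (E = sqrt(28 + 1) = sqrt(29) ≈ 5.3852)
U(p, V) = V + p
-37905 + U((-7 + 8)*(-2), E) = -37905 + (sqrt(29) + (-7 + 8)*(-2)) = -37905 + (sqrt(29) + 1*(-2)) = -37905 + (sqrt(29) - 2) = -37905 + (-2 + sqrt(29)) = -37907 + sqrt(29)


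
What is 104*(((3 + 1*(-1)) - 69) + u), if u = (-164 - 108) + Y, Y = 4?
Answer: -34840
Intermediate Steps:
u = -268 (u = (-164 - 108) + 4 = -272 + 4 = -268)
104*(((3 + 1*(-1)) - 69) + u) = 104*(((3 + 1*(-1)) - 69) - 268) = 104*(((3 - 1) - 69) - 268) = 104*((2 - 69) - 268) = 104*(-67 - 268) = 104*(-335) = -34840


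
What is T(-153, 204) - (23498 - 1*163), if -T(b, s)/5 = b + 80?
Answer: -22970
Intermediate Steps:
T(b, s) = -400 - 5*b (T(b, s) = -5*(b + 80) = -5*(80 + b) = -400 - 5*b)
T(-153, 204) - (23498 - 1*163) = (-400 - 5*(-153)) - (23498 - 1*163) = (-400 + 765) - (23498 - 163) = 365 - 1*23335 = 365 - 23335 = -22970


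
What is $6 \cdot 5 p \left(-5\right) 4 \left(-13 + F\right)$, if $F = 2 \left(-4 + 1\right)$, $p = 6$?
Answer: $68400$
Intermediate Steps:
$F = -6$ ($F = 2 \left(-3\right) = -6$)
$6 \cdot 5 p \left(-5\right) 4 \left(-13 + F\right) = 6 \cdot 5 \cdot 6 \left(-5\right) 4 \left(-13 - 6\right) = 30 \cdot 6 \left(-5\right) 4 \left(-19\right) = 180 \left(-5\right) 4 \left(-19\right) = \left(-900\right) 4 \left(-19\right) = \left(-3600\right) \left(-19\right) = 68400$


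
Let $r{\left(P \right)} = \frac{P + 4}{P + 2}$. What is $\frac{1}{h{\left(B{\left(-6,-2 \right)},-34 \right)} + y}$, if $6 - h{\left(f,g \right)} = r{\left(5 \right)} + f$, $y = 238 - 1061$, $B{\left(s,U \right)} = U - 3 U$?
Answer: $- \frac{7}{5756} \approx -0.0012161$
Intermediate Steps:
$r{\left(P \right)} = \frac{4 + P}{2 + P}$
$B{\left(s,U \right)} = - 2 U$
$y = -823$ ($y = 238 - 1061 = -823$)
$h{\left(f,g \right)} = \frac{33}{7} - f$ ($h{\left(f,g \right)} = 6 - \left(\frac{4 + 5}{2 + 5} + f\right) = 6 - \left(\frac{1}{7} \cdot 9 + f\right) = 6 - \left(\frac{9}{7} + f\right) = \frac{33}{7} - f$)
$\frac{1}{h{\left(B{\left(-6,-2 \right)},-34 \right)} + y} = \frac{1}{\left(\frac{33}{7} - \left(-2\right) \left(-2\right)\right) - 823} = \frac{1}{\left(\frac{33}{7} - 4\right) - 823} = \frac{1}{\frac{5}{7} - 823} = \frac{1}{- \frac{5756}{7}} = - \frac{7}{5756}$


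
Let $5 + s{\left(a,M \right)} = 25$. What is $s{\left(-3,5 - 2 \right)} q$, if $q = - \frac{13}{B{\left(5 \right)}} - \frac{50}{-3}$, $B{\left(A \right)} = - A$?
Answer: $\frac{1156}{3} \approx 385.33$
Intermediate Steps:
$s{\left(a,M \right)} = 20$ ($s{\left(a,M \right)} = -5 + 25 = 20$)
$q = \frac{289}{15}$ ($q = - \frac{13}{\left(-1\right) 5} - \frac{50}{-3} = - \frac{13}{-5} - - \frac{50}{3} = \left(-13\right) \left(- \frac{1}{5}\right) + \frac{50}{3} = \frac{13}{5} + \frac{50}{3} = \frac{289}{15} \approx 19.267$)
$s{\left(-3,5 - 2 \right)} q = 20 \cdot \frac{289}{15} = \frac{1156}{3}$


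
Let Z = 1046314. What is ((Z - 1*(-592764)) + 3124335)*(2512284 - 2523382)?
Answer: -52864357474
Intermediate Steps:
((Z - 1*(-592764)) + 3124335)*(2512284 - 2523382) = ((1046314 - 1*(-592764)) + 3124335)*(2512284 - 2523382) = ((1046314 + 592764) + 3124335)*(-11098) = (1639078 + 3124335)*(-11098) = 4763413*(-11098) = -52864357474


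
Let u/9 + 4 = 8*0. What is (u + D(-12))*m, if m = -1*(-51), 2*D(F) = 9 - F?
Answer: -2601/2 ≈ -1300.5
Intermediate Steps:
D(F) = 9/2 - F/2 (D(F) = (9 - F)/2 = 9/2 - F/2)
u = -36 (u = -36 + 9*(8*0) = -36 + 9*0 = -36 + 0 = -36)
m = 51
(u + D(-12))*m = (-36 + (9/2 - 1/2*(-12)))*51 = (-36 + (9/2 + 6))*51 = (-36 + 21/2)*51 = -51/2*51 = -2601/2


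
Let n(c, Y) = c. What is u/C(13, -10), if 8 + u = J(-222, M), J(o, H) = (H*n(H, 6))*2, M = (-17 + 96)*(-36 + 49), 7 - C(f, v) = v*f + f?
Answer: 1054725/62 ≈ 17012.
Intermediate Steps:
C(f, v) = 7 - f - f*v (C(f, v) = 7 - (v*f + f) = 7 - (f*v + f) = 7 - (f + f*v) = 7 + (-f - f*v) = 7 - f - f*v)
M = 1027 (M = 79*13 = 1027)
J(o, H) = 2*H² (J(o, H) = (H*H)*2 = H²*2 = 2*H²)
u = 2109450 (u = -8 + 2*1027² = -8 + 2*1054729 = -8 + 2109458 = 2109450)
u/C(13, -10) = 2109450/(7 - 1*13 - 1*13*(-10)) = 2109450/(7 - 13 + 130) = 2109450/124 = 2109450*(1/124) = 1054725/62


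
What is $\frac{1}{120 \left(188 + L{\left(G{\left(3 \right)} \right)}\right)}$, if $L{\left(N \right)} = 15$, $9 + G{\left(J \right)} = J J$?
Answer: $\frac{1}{24360} \approx 4.1051 \cdot 10^{-5}$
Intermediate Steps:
$G{\left(J \right)} = -9 + J^{2}$ ($G{\left(J \right)} = -9 + J J = -9 + J^{2}$)
$\frac{1}{120 \left(188 + L{\left(G{\left(3 \right)} \right)}\right)} = \frac{1}{120 \left(188 + 15\right)} = \frac{1}{120 \cdot 203} = \frac{1}{24360}$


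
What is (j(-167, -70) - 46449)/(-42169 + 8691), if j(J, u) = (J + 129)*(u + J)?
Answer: 37443/33478 ≈ 1.1184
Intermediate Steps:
j(J, u) = (129 + J)*(J + u)
(j(-167, -70) - 46449)/(-42169 + 8691) = (((-167)² + 129*(-167) + 129*(-70) - 167*(-70)) - 46449)/(-42169 + 8691) = ((27889 - 21543 - 9030 + 11690) - 46449)/(-33478) = (9006 - 46449)*(-1/33478) = -37443*(-1/33478) = 37443/33478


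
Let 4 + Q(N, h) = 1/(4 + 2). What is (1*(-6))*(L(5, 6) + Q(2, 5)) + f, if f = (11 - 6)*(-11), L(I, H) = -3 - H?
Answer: 22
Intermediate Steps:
Q(N, h) = -23/6 (Q(N, h) = -4 + 1/(4 + 2) = -4 + 1/6 = -23/6)
f = -55 (f = 5*(-11) = -55)
(1*(-6))*(L(5, 6) + Q(2, 5)) + f = (1*(-6))*((-3 - 1*6) - 23/6) - 55 = -6*((-3 - 6) - 23/6) - 55 = -6*(-9 - 23/6) - 55 = -6*(-77/6) - 55 = 77 - 55 = 22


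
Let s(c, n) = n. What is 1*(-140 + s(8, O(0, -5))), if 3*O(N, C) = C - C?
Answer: -140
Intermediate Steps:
O(N, C) = 0 (O(N, C) = (C - C)/3 = (1/3)*0 = 0)
1*(-140 + s(8, O(0, -5))) = 1*(-140 + 0) = 1*(-140) = -140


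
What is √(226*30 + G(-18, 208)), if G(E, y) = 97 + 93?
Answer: √6970 ≈ 83.487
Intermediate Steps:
G(E, y) = 190
√(226*30 + G(-18, 208)) = √(226*30 + 190) = √(6780 + 190) = √6970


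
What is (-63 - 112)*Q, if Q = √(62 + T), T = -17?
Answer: -525*√5 ≈ -1173.9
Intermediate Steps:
Q = 3*√5 (Q = √(62 - 17) = √45 = 3*√5 ≈ 6.7082)
(-63 - 112)*Q = (-63 - 112)*(3*√5) = -525*√5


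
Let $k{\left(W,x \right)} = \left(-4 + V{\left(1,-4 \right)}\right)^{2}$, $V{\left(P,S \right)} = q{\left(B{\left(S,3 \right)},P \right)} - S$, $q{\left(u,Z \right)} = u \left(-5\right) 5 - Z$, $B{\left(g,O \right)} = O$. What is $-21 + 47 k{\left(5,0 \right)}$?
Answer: $271451$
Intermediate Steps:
$q{\left(u,Z \right)} = - Z - 25 u$ ($q{\left(u,Z \right)} = - 5 u 5 - Z = - 25 u - Z = - Z - 25 u$)
$V{\left(P,S \right)} = -75 - P - S$ ($V{\left(P,S \right)} = \left(- P - 75\right) - S = \left(-75 - P\right) - S = -75 - P - S$)
$k{\left(W,x \right)} = 5776$ ($k{\left(W,x \right)} = \left(-4 - 72\right)^{2} = \left(-76\right)^{2} = 5776$)
$-21 + 47 k{\left(5,0 \right)} = -21 + 47 \cdot 5776 = -21 + 271472 = 271451$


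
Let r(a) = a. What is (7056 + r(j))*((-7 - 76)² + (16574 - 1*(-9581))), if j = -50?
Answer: 231506264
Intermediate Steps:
(7056 + r(j))*((-7 - 76)² + (16574 - 1*(-9581))) = (7056 - 50)*((-7 - 76)² + (16574 - 1*(-9581))) = 7006*((-83)² + (16574 + 9581)) = 7006*(6889 + 26155) = 7006*33044 = 231506264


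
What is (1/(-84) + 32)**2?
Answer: 7219969/7056 ≈ 1023.2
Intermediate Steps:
(1/(-84) + 32)**2 = (-1/84 + 32)**2 = (2687/84)**2 = 7219969/7056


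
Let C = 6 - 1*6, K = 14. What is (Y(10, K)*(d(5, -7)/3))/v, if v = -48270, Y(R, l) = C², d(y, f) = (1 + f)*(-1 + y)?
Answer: 0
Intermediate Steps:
C = 0 (C = 6 - 6 = 0)
Y(R, l) = 0 (Y(R, l) = 0² = 0)
(Y(10, K)*(d(5, -7)/3))/v = (0*((-1 + 5 - 1*(-7) - 7*5)/3))/(-48270) = (0*((-1 + 5 + 7 - 35)*(⅓)))*(-1/48270) = (0*(-24*⅓))*(-1/48270) = (0*(-8))*(-1/48270) = 0*(-1/48270) = 0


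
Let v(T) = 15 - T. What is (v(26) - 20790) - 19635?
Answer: -40436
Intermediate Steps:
(v(26) - 20790) - 19635 = ((15 - 1*26) - 20790) - 19635 = ((15 - 26) - 20790) - 19635 = (-11 - 20790) - 19635 = -20801 - 19635 = -40436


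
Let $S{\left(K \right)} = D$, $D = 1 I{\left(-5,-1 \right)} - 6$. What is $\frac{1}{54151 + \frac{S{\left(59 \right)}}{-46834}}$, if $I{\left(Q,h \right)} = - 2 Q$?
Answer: $\frac{23417}{1268053965} \approx 1.8467 \cdot 10^{-5}$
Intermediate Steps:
$D = 4$ ($D = 1 \left(\left(-2\right) \left(-5\right)\right) - 6 = 1 \cdot 10 - 6 = 10 - 6 = 4$)
$S{\left(K \right)} = 4$
$\frac{1}{54151 + \frac{S{\left(59 \right)}}{-46834}} = \frac{1}{54151 + \frac{4}{-46834}} = \frac{1}{54151 + 4 \left(- \frac{1}{46834}\right)} = \frac{1}{54151 - \frac{2}{23417}} = \frac{1}{\frac{1268053965}{23417}} = \frac{23417}{1268053965}$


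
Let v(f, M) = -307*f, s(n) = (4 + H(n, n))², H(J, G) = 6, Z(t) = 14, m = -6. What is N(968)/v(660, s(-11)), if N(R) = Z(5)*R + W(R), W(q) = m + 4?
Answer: -1355/20262 ≈ -0.066874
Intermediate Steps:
s(n) = 100 (s(n) = (4 + 6)² = 10² = 100)
W(q) = -2 (W(q) = -6 + 4 = -2)
N(R) = -2 + 14*R (N(R) = 14*R - 2 = -2 + 14*R)
N(968)/v(660, s(-11)) = (-2 + 14*968)/((-307*660)) = (-2 + 13552)/(-202620) = 13550*(-1/202620) = -1355/20262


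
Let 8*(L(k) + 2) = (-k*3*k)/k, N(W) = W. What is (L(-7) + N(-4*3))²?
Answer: 8281/64 ≈ 129.39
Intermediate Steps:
L(k) = -2 - 3*k/8 (L(k) = -2 + ((-k*3*k)/k)/8 = -2 + ((-3*k*k)/k)/8 = -2 + ((-3*k²)/k)/8 = -2 + (-3*k)/8 = -2 - 3*k/8)
(L(-7) + N(-4*3))² = ((-2 - 3/8*(-7)) - 4*3)² = ((-2 + 21/8) - 12)² = (5/8 - 12)² = (-91/8)² = 8281/64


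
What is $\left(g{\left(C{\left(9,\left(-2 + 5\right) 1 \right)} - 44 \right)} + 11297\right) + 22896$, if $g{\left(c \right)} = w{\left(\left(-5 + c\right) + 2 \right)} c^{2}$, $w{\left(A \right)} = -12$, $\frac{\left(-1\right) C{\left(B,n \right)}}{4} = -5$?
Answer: $27281$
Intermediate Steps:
$C{\left(B,n \right)} = 20$ ($C{\left(B,n \right)} = \left(-4\right) \left(-5\right) = 20$)
$g{\left(c \right)} = - 12 c^{2}$
$\left(g{\left(C{\left(9,\left(-2 + 5\right) 1 \right)} - 44 \right)} + 11297\right) + 22896 = \left(- 12 \left(20 - 44\right)^{2} + 11297\right) + 22896 = \left(- 12 \left(-24\right)^{2} + 11297\right) + 22896 = \left(\left(-12\right) 576 + 11297\right) + 22896 = \left(-6912 + 11297\right) + 22896 = 4385 + 22896 = 27281$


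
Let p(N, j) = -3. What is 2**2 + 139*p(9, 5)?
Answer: -413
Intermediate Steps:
2**2 + 139*p(9, 5) = 2**2 + 139*(-3) = 4 - 417 = -413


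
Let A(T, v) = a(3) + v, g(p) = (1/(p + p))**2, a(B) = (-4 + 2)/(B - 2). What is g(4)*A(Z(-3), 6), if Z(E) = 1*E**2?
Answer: 1/16 ≈ 0.062500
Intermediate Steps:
a(B) = -2/(-2 + B)
Z(E) = E**2
g(p) = 1/(4*p**2) (g(p) = (1/(2*p))**2 = 1/(4*p**2))
A(T, v) = -2 + v (A(T, v) = -2/(-2 + 3) + v = -2/1 + v = -2*1 + v = -2 + v)
g(4)*A(Z(-3), 6) = ((1/4)/4**2)*(-2 + 6) = ((1/4)*(1/16))*4 = (1/64)*4 = 1/16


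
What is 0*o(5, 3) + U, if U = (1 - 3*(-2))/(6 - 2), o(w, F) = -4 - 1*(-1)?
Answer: 7/4 ≈ 1.7500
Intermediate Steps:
o(w, F) = -3 (o(w, F) = -4 + 1 = -3)
U = 7/4 (U = (1 + 6)/4 = 7*(1/4) = 7/4 ≈ 1.7500)
0*o(5, 3) + U = 0*(-3) + 7/4 = 0 + 7/4 = 7/4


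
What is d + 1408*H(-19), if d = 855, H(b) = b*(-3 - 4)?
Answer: 188119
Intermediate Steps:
H(b) = -7*b (H(b) = b*(-7) = -7*b)
d + 1408*H(-19) = 855 + 1408*(-7*(-19)) = 855 + 1408*133 = 855 + 187264 = 188119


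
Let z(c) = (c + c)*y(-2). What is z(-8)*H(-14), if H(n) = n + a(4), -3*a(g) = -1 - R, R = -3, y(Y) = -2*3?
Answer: -1408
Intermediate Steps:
y(Y) = -6
z(c) = -12*c (z(c) = (c + c)*(-6) = (2*c)*(-6) = -12*c)
a(g) = -⅔ (a(g) = -(-1 - 1*(-3))/3 = -(-1 + 3)/3 = -⅓*2 = -⅔)
H(n) = -⅔ + n (H(n) = n - ⅔ = -⅔ + n)
z(-8)*H(-14) = (-12*(-8))*(-⅔ - 14) = 96*(-44/3) = -1408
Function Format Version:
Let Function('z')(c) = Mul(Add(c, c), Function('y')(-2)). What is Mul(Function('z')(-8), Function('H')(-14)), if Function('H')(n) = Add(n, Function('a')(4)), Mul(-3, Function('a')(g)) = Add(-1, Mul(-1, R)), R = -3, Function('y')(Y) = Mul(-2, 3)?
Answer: -1408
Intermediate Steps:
Function('y')(Y) = -6
Function('z')(c) = Mul(-12, c) (Function('z')(c) = Mul(Add(c, c), -6) = Mul(Mul(2, c), -6) = Mul(-12, c))
Function('a')(g) = Rational(-2, 3) (Function('a')(g) = Mul(Rational(-1, 3), Add(-1, Mul(-1, -3))) = Mul(Rational(-1, 3), Add(-1, 3)) = Mul(Rational(-1, 3), 2) = Rational(-2, 3))
Function('H')(n) = Add(Rational(-2, 3), n) (Function('H')(n) = Add(n, Rational(-2, 3)) = Add(Rational(-2, 3), n))
Mul(Function('z')(-8), Function('H')(-14)) = Mul(Mul(-12, -8), Add(Rational(-2, 3), -14)) = Mul(96, Rational(-44, 3)) = -1408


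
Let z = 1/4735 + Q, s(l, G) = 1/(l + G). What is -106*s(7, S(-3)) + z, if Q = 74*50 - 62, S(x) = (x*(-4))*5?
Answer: 1153635467/317245 ≈ 3636.4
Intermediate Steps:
S(x) = -20*x (S(x) = -4*x*5 = -20*x)
Q = 3638 (Q = 3700 - 62 = 3638)
s(l, G) = 1/(G + l)
z = 17225931/4735 (z = 1/4735 + 3638 = 17225931/4735 ≈ 3638.0)
-106*s(7, S(-3)) + z = -106/(-20*(-3) + 7) + 17225931/4735 = -106/(60 + 7) + 17225931/4735 = -106/67 + 17225931/4735 = 1153635467/317245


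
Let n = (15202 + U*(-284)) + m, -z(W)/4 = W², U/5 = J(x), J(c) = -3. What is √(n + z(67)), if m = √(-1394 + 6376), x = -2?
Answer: √(1506 + √4982) ≈ 39.706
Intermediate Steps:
U = -15 (U = 5*(-3) = -15)
m = √4982 ≈ 70.583
z(W) = -4*W²
n = 19462 + √4982 (n = (15202 - 15*(-284)) + √4982 = (15202 + 4260) + √4982 = 19462 + √4982 ≈ 19533.)
√(n + z(67)) = √((19462 + √4982) - 4*67²) = √((19462 + √4982) - 4*4489) = √((19462 + √4982) - 17956) = √(1506 + √4982)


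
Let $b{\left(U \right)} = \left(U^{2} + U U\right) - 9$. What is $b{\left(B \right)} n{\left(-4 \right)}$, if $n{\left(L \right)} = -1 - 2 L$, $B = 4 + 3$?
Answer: $623$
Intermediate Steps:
$B = 7$
$b{\left(U \right)} = -9 + 2 U^{2}$ ($b{\left(U \right)} = \left(U^{2} + U^{2}\right) - 9 = 2 U^{2} - 9 = -9 + 2 U^{2}$)
$b{\left(B \right)} n{\left(-4 \right)} = \left(-9 + 2 \cdot 7^{2}\right) \left(-1 - -8\right) = \left(-9 + 2 \cdot 49\right) \left(-1 + 8\right) = \left(-9 + 98\right) 7 = 89 \cdot 7 = 623$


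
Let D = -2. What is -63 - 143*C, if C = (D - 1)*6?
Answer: 2511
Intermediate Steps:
C = -18 (C = (-2 - 1)*6 = -3*6 = -18)
-63 - 143*C = -63 - 143*(-18) = -63 + 2574 = 2511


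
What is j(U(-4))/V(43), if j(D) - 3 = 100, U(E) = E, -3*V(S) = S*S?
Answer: -309/1849 ≈ -0.16712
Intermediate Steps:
V(S) = -S²/3 (V(S) = -S*S/3 = -S²/3)
j(D) = 103 (j(D) = 3 + 100 = 103)
j(U(-4))/V(43) = 103/((-⅓*43²)) = 103/((-⅓*1849)) = 103/(-1849/3) = 103*(-3/1849) = -309/1849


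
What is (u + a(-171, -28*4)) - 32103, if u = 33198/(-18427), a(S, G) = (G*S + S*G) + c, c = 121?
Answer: 116462296/18427 ≈ 6320.2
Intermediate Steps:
a(S, G) = 121 + 2*G*S (a(S, G) = (G*S + S*G) + 121 = (G*S + G*S) + 121 = 2*G*S + 121 = 121 + 2*G*S)
u = -33198/18427 (u = 33198*(-1/18427) = -33198/18427 ≈ -1.8016)
(u + a(-171, -28*4)) - 32103 = (-33198/18427 + (121 + 2*(-28*4)*(-171))) - 32103 = (-33198/18427 + (121 + 2*(-112)*(-171))) - 32103 = (-33198/18427 + (121 + 38304)) - 32103 = (-33198/18427 + 38425) - 32103 = 708024277/18427 - 32103 = 116462296/18427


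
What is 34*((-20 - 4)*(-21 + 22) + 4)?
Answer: -680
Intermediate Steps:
34*((-20 - 4)*(-21 + 22) + 4) = 34*(-24*1 + 4) = 34*(-24 + 4) = 34*(-20) = -680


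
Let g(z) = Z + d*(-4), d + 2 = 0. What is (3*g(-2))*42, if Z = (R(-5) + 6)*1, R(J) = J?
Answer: 1134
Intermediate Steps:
d = -2 (d = -2 + 0 = -2)
Z = 1 (Z = (-5 + 6)*1 = 1*1 = 1)
g(z) = 9 (g(z) = 1 - 2*(-4) = 1 + 8 = 9)
(3*g(-2))*42 = (3*9)*42 = 27*42 = 1134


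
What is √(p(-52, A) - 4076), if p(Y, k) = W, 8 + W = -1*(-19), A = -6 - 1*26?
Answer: I*√4065 ≈ 63.757*I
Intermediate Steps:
A = -32 (A = -6 - 26 = -32)
W = 11 (W = -8 - 1*(-19) = -8 + 19 = 11)
p(Y, k) = 11
√(p(-52, A) - 4076) = √(11 - 4076) = √(-4065) = I*√4065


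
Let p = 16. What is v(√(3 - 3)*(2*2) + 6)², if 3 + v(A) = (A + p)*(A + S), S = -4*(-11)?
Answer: 1203409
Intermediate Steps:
S = 44
v(A) = -3 + (16 + A)*(44 + A) (v(A) = -3 + (A + 16)*(A + 44) = -3 + (16 + A)*(44 + A))
v(√(3 - 3)*(2*2) + 6)² = (701 + (√(3 - 3)*(2*2) + 6)² + 60*(√(3 - 3)*(2*2) + 6))² = (701 + (√0*4 + 6)² + 60*(√0*4 + 6))² = (701 + (0*4 + 6)² + 60*(0*4 + 6))² = (701 + (0 + 6)² + 60*(0 + 6))² = (701 + 6² + 60*6)² = (701 + 36 + 360)² = 1097² = 1203409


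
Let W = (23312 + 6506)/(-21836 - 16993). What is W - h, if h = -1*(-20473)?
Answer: -794975935/38829 ≈ -20474.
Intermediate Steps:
h = 20473
W = -29818/38829 (W = 29818/(-38829) = 29818*(-1/38829) = -29818/38829 ≈ -0.76793)
W - h = -29818/38829 - 1*20473 = -29818/38829 - 20473 = -794975935/38829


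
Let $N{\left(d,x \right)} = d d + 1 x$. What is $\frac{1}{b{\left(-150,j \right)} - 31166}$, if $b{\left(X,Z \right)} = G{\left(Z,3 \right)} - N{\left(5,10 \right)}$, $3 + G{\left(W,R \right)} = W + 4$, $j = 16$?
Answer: $- \frac{1}{31184} \approx -3.2068 \cdot 10^{-5}$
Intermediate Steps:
$G{\left(W,R \right)} = 1 + W$ ($G{\left(W,R \right)} = -3 + \left(W + 4\right) = -3 + \left(4 + W\right) = 1 + W$)
$N{\left(d,x \right)} = x + d^{2}$ ($N{\left(d,x \right)} = d^{2} + x = x + d^{2}$)
$b{\left(X,Z \right)} = -34 + Z$ ($b{\left(X,Z \right)} = \left(1 + Z\right) - \left(10 + 5^{2}\right) = \left(1 + Z\right) - \left(10 + 25\right) = \left(1 + Z\right) - 35 = -34 + Z$)
$\frac{1}{b{\left(-150,j \right)} - 31166} = \frac{1}{\left(-34 + 16\right) - 31166} = \frac{1}{-18 - 31166} = \frac{1}{-31184} = - \frac{1}{31184}$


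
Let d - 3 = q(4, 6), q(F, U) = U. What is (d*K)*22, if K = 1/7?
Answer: 198/7 ≈ 28.286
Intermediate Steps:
K = ⅐ ≈ 0.14286
d = 9 (d = 3 + 6 = 9)
(d*K)*22 = (9*(⅐))*22 = (9/7)*22 = 198/7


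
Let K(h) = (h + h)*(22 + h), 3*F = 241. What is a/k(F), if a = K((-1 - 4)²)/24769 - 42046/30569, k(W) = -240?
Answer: 1289362/241647945 ≈ 0.0053357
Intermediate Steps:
F = 241/3 (F = (⅓)*241 = 241/3 ≈ 80.333)
K(h) = 2*h*(22 + h) (K(h) = (2*h)*(22 + h) = 2*h*(22 + h))
a = -20629792/16109863 (a = (2*(-1 - 4)²*(22 + (-1 - 4)²))/24769 - 42046/30569 = (2*(-5)²*(22 + (-5)²))*(1/24769) - 42046*1/30569 = (2*25*(22 + 25))*(1/24769) - 42046/30569 = (2*25*47)*(1/24769) - 42046/30569 = 2350*(1/24769) - 42046/30569 = 50/527 - 42046/30569 = -20629792/16109863 ≈ -1.2806)
a/k(F) = -20629792/16109863/(-240) = -20629792/16109863*(-1/240) = 1289362/241647945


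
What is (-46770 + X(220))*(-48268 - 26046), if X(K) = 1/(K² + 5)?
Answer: 168239602006586/48405 ≈ 3.4757e+9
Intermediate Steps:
X(K) = 1/(5 + K²)
(-46770 + X(220))*(-48268 - 26046) = (-46770 + 1/(5 + 220²))*(-48268 - 26046) = (-46770 + 1/(5 + 48400))*(-74314) = (-46770 + 1/48405)*(-74314) = -2263901849/48405*(-74314) = 168239602006586/48405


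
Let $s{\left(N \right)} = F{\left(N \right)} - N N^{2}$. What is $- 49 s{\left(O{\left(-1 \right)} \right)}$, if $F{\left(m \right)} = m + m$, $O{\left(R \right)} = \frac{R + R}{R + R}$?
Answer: $-49$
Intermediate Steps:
$O{\left(R \right)} = 1$ ($O{\left(R \right)} = \frac{2 R}{2 R} = 2 R \frac{1}{2 R} = 1$)
$F{\left(m \right)} = 2 m$
$s{\left(N \right)} = - N^{3} + 2 N$ ($s{\left(N \right)} = 2 N - N N^{2} = 2 N - N^{3} = - N^{3} + 2 N$)
$- 49 s{\left(O{\left(-1 \right)} \right)} = - 49 \cdot 1 \left(2 - 1^{2}\right) = - 49 \cdot 1 \left(2 - 1\right) = - 49 \cdot 1 \cdot 1 = \left(-49\right) 1 = -49$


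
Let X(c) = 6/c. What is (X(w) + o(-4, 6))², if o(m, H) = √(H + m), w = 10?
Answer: 59/25 + 6*√2/5 ≈ 4.0571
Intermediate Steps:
(X(w) + o(-4, 6))² = (6/10 + √(6 - 4))² = (6*(⅒) + √2)² = (⅗ + √2)²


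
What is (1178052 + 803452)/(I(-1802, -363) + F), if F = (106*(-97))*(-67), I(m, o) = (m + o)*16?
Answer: 990752/327127 ≈ 3.0286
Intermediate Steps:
I(m, o) = 16*m + 16*o
F = 688894 (F = -10282*(-67) = 688894)
(1178052 + 803452)/(I(-1802, -363) + F) = (1178052 + 803452)/((16*(-1802) + 16*(-363)) + 688894) = 1981504/((-28832 - 5808) + 688894) = 1981504/(-34640 + 688894) = 1981504/654254 = 1981504*(1/654254) = 990752/327127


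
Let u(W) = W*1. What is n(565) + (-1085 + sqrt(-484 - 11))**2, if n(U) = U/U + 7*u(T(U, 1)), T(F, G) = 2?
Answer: 1176745 - 6510*I*sqrt(55) ≈ 1.1767e+6 - 48279.0*I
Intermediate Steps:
u(W) = W
n(U) = 15 (n(U) = U/U + 7*2 = 1 + 14 = 15)
n(565) + (-1085 + sqrt(-484 - 11))**2 = 15 + (-1085 + sqrt(-484 - 11))**2 = 15 + (-1085 + sqrt(-495))**2 = 15 + (-1085 + 3*I*sqrt(55))**2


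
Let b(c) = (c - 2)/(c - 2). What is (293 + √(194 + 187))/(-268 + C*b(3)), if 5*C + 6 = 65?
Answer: -1465/1281 - 5*√381/1281 ≈ -1.2198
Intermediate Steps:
C = 59/5 (C = -6/5 + (⅕)*65 = -6/5 + 13 = 59/5 ≈ 11.800)
b(c) = 1 (b(c) = (-2 + c)/(-2 + c) = 1)
(293 + √(194 + 187))/(-268 + C*b(3)) = (293 + √(194 + 187))/(-268 + (59/5)*1) = (293 + √381)/(-268 + 59/5) = (293 + √381)/(-1281/5) = (293 + √381)*(-5/1281) = -1465/1281 - 5*√381/1281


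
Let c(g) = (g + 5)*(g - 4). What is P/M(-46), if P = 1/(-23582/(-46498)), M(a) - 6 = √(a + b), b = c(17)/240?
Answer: 16739280/114337327 - 46498*I*√161310/114337327 ≈ 0.1464 - 0.16333*I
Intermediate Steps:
c(g) = (-4 + g)*(5 + g) (c(g) = (5 + g)*(-4 + g) = (-4 + g)*(5 + g))
b = 143/120 (b = (-20 + 17 + 17²)/240 = (-20 + 17 + 289)*(1/240) = 286*(1/240) = 143/120 ≈ 1.1917)
M(a) = 6 + √(143/120 + a) (M(a) = 6 + √(a + 143/120) = 6 + √(143/120 + a))
P = 23249/11791 (P = 1/(-23582*(-1/46498)) = 1/(11791/23249) = 23249/11791 ≈ 1.9718)
P/M(-46) = 23249/(11791*(6 + √(4290 + 3600*(-46))/60)) = 23249/(11791*(6 + √(4290 - 165600)/60)) = 23249/(11791*(6 + √(-161310)/60)) = 23249/(11791*(6 + (I*√161310)/60)) = 23249/(11791*(6 + I*√161310/60))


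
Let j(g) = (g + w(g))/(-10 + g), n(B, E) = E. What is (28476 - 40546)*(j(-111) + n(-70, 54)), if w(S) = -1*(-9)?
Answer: -80096520/121 ≈ -6.6196e+5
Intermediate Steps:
w(S) = 9
j(g) = (9 + g)/(-10 + g) (j(g) = (g + 9)/(-10 + g) = (9 + g)/(-10 + g))
(28476 - 40546)*(j(-111) + n(-70, 54)) = (28476 - 40546)*((9 - 111)/(-10 - 111) + 54) = -12070*(-102/(-121) + 54) = -12070*(-1/121*(-102) + 54) = -12070*(102/121 + 54) = -12070*6636/121 = -80096520/121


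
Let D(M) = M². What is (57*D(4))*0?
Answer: 0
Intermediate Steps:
(57*D(4))*0 = (57*4²)*0 = (57*16)*0 = 912*0 = 0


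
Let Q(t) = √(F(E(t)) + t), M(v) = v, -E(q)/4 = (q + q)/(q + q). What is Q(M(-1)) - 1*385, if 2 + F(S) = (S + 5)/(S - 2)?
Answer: -385 + I*√114/6 ≈ -385.0 + 1.7795*I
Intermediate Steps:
E(q) = -4 (E(q) = -4*(q + q)/(q + q) = -4*2*q/(2*q) = -4*2*q*1/(2*q) = -4*1 = -4)
F(S) = -2 + (5 + S)/(-2 + S) (F(S) = -2 + (S + 5)/(S - 2) = -2 + (5 + S)/(-2 + S))
Q(t) = √(-13/6 + t) (Q(t) = √((9 - 1*(-4))/(-2 - 4) + t) = √((9 + 4)/(-6) + t) = √(-⅙*13 + t) = √(-13/6 + t))
Q(M(-1)) - 1*385 = √(-78 + 36*(-1))/6 - 1*385 = √(-78 - 36)/6 - 385 = √(-114)/6 - 385 = (I*√114)/6 - 385 = I*√114/6 - 385 = -385 + I*√114/6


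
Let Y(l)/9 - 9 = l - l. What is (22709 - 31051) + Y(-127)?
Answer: -8261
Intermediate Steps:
Y(l) = 81 (Y(l) = 81 + 9*(l - l) = 81 + 9*0 = 81 + 0 = 81)
(22709 - 31051) + Y(-127) = (22709 - 31051) + 81 = -8342 + 81 = -8261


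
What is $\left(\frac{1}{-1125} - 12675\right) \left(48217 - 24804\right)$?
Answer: $- \frac{333854770288}{1125} \approx -2.9676 \cdot 10^{8}$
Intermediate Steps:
$\left(\frac{1}{-1125} - 12675\right) \left(48217 - 24804\right) = \left(- \frac{1}{1125} - 12675\right) 23413 = \left(- \frac{14259376}{1125}\right) 23413 = - \frac{333854770288}{1125}$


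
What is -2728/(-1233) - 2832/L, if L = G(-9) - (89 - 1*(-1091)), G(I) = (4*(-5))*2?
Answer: 1705004/376065 ≈ 4.5338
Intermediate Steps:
G(I) = -40 (G(I) = -20*2 = -40)
L = -1220 (L = -40 - (89 - 1*(-1091)) = -40 - (89 + 1091) = -40 - 1*1180 = -40 - 1180 = -1220)
-2728/(-1233) - 2832/L = -2728/(-1233) - 2832/(-1220) = -2728*(-1/1233) - 2832*(-1/1220) = 2728/1233 + 708/305 = 1705004/376065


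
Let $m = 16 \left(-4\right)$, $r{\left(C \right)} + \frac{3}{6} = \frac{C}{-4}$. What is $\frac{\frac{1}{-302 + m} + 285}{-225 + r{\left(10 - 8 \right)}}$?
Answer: $- \frac{104309}{82716} \approx -1.261$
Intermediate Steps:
$r{\left(C \right)} = - \frac{1}{2} - \frac{C}{4}$ ($r{\left(C \right)} = - \frac{1}{2} + \frac{C}{-4} = - \frac{1}{2} + C \left(- \frac{1}{4}\right) = - \frac{1}{2} - \frac{C}{4}$)
$m = -64$
$\frac{\frac{1}{-302 + m} + 285}{-225 + r{\left(10 - 8 \right)}} = \frac{\frac{1}{-302 - 64} + 285}{-225 - \left(\frac{1}{2} + \frac{10 - 8}{4}\right)} = \frac{\frac{1}{-366} + 285}{-225 - 1} = \frac{- \frac{1}{366} + 285}{-225 - 1} = \frac{104309}{366 \left(-225 - 1\right)} = \frac{104309}{366 \left(-226\right)} = \frac{104309}{366} \left(- \frac{1}{226}\right) = - \frac{104309}{82716}$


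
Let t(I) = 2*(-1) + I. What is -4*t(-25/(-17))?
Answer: 36/17 ≈ 2.1176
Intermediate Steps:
t(I) = -2 + I
-4*t(-25/(-17)) = -4*(-2 - 25/(-17)) = -4*(-2 - 25*(-1/17)) = -4*(-2 + 25/17) = -4*(-9/17) = 36/17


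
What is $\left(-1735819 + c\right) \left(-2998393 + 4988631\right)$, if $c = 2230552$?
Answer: $984636416454$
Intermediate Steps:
$\left(-1735819 + c\right) \left(-2998393 + 4988631\right) = \left(-1735819 + 2230552\right) \left(-2998393 + 4988631\right) = 494733 \cdot 1990238 = 984636416454$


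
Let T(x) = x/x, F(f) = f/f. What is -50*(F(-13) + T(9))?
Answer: -100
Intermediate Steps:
F(f) = 1
T(x) = 1
-50*(F(-13) + T(9)) = -50*(1 + 1) = -50*2 = -100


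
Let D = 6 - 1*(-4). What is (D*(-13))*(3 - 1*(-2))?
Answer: -650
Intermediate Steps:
D = 10 (D = 6 + 4 = 10)
(D*(-13))*(3 - 1*(-2)) = (10*(-13))*(3 - 1*(-2)) = -130*(3 + 2) = -130*5 = -650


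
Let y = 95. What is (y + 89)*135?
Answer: 24840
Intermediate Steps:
(y + 89)*135 = (95 + 89)*135 = 184*135 = 24840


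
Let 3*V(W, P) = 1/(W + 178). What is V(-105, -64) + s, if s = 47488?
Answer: 10399873/219 ≈ 47488.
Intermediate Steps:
V(W, P) = 1/(3*(178 + W)) (V(W, P) = 1/(3*(W + 178)) = 1/(3*(178 + W)))
V(-105, -64) + s = 1/(3*(178 - 105)) + 47488 = (⅓)/73 + 47488 = (⅓)*(1/73) + 47488 = 1/219 + 47488 = 10399873/219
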